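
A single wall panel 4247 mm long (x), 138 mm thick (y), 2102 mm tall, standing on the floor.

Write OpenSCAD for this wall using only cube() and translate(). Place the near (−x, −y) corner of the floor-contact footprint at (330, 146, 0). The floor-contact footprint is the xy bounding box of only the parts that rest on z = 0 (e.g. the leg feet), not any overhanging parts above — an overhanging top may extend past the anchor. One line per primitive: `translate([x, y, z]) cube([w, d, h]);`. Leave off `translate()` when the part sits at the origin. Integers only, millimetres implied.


translate([330, 146, 0]) cube([4247, 138, 2102]);


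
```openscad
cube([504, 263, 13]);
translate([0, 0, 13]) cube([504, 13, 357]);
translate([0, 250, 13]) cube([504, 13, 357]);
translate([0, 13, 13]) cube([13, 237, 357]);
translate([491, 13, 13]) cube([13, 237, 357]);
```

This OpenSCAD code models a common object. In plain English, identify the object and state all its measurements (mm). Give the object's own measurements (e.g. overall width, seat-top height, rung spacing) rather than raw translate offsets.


An open-topped rectangular box: outside dimensions 504×263×370 mm, with a uniform wall and base thickness of 13 mm. The base is a full 504×263 slab on the floor; four walls sit on top of the base. The front and back walls (the −y and +y sides) span the full width; the two side walls fit between them.


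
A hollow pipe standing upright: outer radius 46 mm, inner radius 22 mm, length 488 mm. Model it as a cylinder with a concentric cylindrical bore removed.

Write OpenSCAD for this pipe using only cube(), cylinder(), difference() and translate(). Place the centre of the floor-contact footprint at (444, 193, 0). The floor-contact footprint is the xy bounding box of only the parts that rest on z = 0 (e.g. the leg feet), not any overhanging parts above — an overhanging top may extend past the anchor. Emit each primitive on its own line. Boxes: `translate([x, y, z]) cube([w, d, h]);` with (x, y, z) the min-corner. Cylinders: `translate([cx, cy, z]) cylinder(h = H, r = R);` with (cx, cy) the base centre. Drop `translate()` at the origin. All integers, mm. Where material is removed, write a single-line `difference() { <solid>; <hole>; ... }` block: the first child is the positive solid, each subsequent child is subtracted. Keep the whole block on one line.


difference() { translate([444, 193, 0]) cylinder(h = 488, r = 46); translate([444, 193, 0]) cylinder(h = 488, r = 22); }


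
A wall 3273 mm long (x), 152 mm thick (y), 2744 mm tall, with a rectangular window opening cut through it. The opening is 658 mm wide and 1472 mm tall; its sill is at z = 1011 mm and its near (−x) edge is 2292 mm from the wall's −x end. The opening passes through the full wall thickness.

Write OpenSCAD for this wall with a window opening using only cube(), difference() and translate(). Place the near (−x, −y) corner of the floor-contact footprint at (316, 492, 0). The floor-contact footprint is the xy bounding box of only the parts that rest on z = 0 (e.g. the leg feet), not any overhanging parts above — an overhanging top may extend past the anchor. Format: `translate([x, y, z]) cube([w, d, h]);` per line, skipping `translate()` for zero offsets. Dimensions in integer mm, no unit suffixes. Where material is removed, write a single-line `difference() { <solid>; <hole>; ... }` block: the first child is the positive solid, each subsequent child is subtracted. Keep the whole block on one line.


difference() { translate([316, 492, 0]) cube([3273, 152, 2744]); translate([2608, 492, 1011]) cube([658, 152, 1472]); }


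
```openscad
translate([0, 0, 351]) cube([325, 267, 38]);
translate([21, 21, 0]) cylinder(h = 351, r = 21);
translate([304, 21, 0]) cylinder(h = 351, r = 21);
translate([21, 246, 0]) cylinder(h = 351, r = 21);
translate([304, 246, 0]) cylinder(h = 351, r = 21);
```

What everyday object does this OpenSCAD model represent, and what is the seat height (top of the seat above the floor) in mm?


A stool. The seat height is 389 mm.

A 325×267×38 slab at z = 351 on four corner cylinders — a stool. The seat top is 351 + 38 = 389 mm.


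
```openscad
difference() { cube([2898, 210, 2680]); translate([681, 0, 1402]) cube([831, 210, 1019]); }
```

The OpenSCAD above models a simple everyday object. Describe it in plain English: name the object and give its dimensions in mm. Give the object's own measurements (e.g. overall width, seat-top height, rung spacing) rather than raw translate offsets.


A wall 2898 mm long (x), 210 mm thick (y), 2680 mm tall, with a rectangular window opening cut through it. The opening is 831 mm wide and 1019 mm tall; its sill is at z = 1402 mm and its near (−x) edge is 681 mm from the wall's −x end. The opening passes through the full wall thickness.


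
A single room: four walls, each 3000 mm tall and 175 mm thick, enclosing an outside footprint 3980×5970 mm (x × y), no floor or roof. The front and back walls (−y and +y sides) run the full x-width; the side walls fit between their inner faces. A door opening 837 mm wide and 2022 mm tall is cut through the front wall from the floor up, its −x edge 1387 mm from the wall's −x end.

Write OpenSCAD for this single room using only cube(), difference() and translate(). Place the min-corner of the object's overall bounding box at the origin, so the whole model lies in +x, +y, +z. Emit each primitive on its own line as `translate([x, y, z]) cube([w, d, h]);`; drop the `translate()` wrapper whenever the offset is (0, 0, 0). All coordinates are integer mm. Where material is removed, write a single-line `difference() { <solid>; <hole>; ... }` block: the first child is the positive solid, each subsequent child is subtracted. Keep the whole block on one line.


difference() { cube([3980, 175, 3000]); translate([1387, 0, 0]) cube([837, 175, 2022]); }
translate([0, 5795, 0]) cube([3980, 175, 3000]);
translate([0, 175, 0]) cube([175, 5620, 3000]);
translate([3805, 175, 0]) cube([175, 5620, 3000]);


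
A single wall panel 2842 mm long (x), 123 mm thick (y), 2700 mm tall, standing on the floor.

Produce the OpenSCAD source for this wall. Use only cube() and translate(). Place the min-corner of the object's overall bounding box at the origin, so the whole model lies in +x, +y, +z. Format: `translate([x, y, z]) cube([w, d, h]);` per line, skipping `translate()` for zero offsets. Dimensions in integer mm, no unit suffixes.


cube([2842, 123, 2700]);


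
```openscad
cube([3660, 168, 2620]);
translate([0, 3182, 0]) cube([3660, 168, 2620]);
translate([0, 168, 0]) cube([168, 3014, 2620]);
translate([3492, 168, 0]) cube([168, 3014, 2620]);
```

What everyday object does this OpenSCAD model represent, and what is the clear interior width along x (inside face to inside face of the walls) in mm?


A house (or room) frame. The interior width is 3324 mm.

Four 2620 mm walls enclosing a rectangle with no floor or roof — a room or house frame. Outside width is 3660 mm and wall thickness is 168 mm, so the interior width is 3660 − 2 × 168 = 3324 mm.


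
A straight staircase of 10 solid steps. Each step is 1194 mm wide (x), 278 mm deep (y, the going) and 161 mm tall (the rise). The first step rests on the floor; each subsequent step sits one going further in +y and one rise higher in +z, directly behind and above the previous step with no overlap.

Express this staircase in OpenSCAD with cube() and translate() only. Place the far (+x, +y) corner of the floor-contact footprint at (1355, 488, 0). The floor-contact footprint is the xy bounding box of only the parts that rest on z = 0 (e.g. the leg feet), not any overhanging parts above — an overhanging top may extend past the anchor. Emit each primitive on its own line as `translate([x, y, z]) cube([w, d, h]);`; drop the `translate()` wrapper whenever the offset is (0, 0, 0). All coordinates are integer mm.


translate([161, 210, 0]) cube([1194, 278, 161]);
translate([161, 488, 161]) cube([1194, 278, 161]);
translate([161, 766, 322]) cube([1194, 278, 161]);
translate([161, 1044, 483]) cube([1194, 278, 161]);
translate([161, 1322, 644]) cube([1194, 278, 161]);
translate([161, 1600, 805]) cube([1194, 278, 161]);
translate([161, 1878, 966]) cube([1194, 278, 161]);
translate([161, 2156, 1127]) cube([1194, 278, 161]);
translate([161, 2434, 1288]) cube([1194, 278, 161]);
translate([161, 2712, 1449]) cube([1194, 278, 161]);


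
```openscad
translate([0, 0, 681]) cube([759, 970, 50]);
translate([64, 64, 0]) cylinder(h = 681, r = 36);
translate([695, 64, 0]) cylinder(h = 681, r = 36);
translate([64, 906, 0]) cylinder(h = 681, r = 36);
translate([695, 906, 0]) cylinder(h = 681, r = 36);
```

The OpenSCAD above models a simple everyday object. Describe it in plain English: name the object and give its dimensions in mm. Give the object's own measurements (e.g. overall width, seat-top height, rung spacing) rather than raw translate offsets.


A table: top 759 mm (x) × 970 mm (y), 50 mm thick, upper face at z = 731 mm, on four round legs of 72 mm diameter, each leg's bounding box inset 28 mm from the nearest pair of top edges from z = 0 to the bottom of the top.


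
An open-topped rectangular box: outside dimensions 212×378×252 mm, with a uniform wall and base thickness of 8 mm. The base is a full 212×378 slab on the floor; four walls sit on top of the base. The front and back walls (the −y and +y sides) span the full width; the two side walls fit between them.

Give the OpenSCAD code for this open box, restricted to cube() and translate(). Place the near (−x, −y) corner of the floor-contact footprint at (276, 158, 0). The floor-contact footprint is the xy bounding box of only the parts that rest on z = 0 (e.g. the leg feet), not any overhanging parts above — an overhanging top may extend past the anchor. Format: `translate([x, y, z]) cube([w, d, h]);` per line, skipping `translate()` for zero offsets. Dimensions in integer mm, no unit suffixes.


translate([276, 158, 0]) cube([212, 378, 8]);
translate([276, 158, 8]) cube([212, 8, 244]);
translate([276, 528, 8]) cube([212, 8, 244]);
translate([276, 166, 8]) cube([8, 362, 244]);
translate([480, 166, 8]) cube([8, 362, 244]);


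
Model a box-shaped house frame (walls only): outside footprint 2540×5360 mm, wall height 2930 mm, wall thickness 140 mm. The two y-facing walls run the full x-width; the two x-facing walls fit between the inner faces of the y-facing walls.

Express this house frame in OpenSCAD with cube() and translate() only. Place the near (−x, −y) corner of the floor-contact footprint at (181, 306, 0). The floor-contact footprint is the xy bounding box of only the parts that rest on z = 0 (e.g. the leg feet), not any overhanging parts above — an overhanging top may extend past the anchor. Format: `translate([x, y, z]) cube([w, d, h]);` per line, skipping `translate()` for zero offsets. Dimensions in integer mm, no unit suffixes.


translate([181, 306, 0]) cube([2540, 140, 2930]);
translate([181, 5526, 0]) cube([2540, 140, 2930]);
translate([181, 446, 0]) cube([140, 5080, 2930]);
translate([2581, 446, 0]) cube([140, 5080, 2930]);


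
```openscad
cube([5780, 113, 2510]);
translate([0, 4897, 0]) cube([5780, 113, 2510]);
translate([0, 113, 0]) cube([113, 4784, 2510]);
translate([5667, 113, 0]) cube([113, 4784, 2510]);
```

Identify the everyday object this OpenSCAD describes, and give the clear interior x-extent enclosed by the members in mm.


A house (or room) frame. The interior width is 5554 mm.

Four 2510 mm walls enclosing a rectangle with no floor or roof — a room or house frame. Outside width is 5780 mm and wall thickness is 113 mm, so the interior width is 5780 − 2 × 113 = 5554 mm.


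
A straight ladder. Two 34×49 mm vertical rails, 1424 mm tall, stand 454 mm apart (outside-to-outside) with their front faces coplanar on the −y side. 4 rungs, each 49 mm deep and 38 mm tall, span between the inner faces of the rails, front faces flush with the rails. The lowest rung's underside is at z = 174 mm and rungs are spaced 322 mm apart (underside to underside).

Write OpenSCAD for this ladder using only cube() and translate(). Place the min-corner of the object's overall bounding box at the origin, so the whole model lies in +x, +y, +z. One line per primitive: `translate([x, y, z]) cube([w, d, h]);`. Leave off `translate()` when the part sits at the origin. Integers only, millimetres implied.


cube([34, 49, 1424]);
translate([420, 0, 0]) cube([34, 49, 1424]);
translate([34, 0, 174]) cube([386, 49, 38]);
translate([34, 0, 496]) cube([386, 49, 38]);
translate([34, 0, 818]) cube([386, 49, 38]);
translate([34, 0, 1140]) cube([386, 49, 38]);


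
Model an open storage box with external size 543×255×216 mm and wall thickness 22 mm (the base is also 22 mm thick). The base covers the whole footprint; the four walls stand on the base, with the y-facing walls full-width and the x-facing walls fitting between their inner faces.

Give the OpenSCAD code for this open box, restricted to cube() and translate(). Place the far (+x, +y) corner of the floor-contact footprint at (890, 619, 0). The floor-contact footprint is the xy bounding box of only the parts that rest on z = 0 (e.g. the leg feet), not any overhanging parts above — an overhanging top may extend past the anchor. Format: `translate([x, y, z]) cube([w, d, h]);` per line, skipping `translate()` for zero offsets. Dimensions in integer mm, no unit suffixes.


translate([347, 364, 0]) cube([543, 255, 22]);
translate([347, 364, 22]) cube([543, 22, 194]);
translate([347, 597, 22]) cube([543, 22, 194]);
translate([347, 386, 22]) cube([22, 211, 194]);
translate([868, 386, 22]) cube([22, 211, 194]);


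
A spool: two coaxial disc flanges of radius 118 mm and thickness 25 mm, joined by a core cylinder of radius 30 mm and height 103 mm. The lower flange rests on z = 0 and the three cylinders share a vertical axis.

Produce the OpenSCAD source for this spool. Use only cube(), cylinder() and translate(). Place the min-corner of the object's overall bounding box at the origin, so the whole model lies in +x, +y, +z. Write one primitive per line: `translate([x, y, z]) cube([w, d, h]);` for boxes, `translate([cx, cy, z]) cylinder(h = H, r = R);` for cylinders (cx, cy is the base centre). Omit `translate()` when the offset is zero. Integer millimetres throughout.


translate([118, 118, 0]) cylinder(h = 25, r = 118);
translate([118, 118, 25]) cylinder(h = 103, r = 30);
translate([118, 118, 128]) cylinder(h = 25, r = 118);


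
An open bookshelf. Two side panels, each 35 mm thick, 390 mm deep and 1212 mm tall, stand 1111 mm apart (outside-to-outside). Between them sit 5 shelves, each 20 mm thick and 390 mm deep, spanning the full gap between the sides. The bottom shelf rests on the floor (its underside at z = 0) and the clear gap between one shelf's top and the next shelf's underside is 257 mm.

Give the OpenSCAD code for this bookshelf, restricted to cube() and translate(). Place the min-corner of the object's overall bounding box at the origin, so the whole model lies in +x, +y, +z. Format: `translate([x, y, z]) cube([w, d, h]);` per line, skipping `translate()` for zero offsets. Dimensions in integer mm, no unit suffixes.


cube([35, 390, 1212]);
translate([1076, 0, 0]) cube([35, 390, 1212]);
translate([35, 0, 0]) cube([1041, 390, 20]);
translate([35, 0, 277]) cube([1041, 390, 20]);
translate([35, 0, 554]) cube([1041, 390, 20]);
translate([35, 0, 831]) cube([1041, 390, 20]);
translate([35, 0, 1108]) cube([1041, 390, 20]);


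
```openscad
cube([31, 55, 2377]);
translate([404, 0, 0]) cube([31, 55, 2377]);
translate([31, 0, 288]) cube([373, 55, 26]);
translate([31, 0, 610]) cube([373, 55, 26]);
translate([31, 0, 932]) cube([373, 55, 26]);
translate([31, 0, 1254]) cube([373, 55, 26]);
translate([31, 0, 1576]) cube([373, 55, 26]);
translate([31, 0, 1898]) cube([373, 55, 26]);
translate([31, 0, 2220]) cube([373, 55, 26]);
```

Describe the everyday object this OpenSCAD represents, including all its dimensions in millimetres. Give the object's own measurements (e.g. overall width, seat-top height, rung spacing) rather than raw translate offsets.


A straight ladder. Two 31×55 mm vertical rails, 2377 mm tall, stand 435 mm apart (outside-to-outside) with their front faces coplanar on the −y side. 7 rungs, each 55 mm deep and 26 mm tall, span between the inner faces of the rails, front faces flush with the rails. The lowest rung's underside is at z = 288 mm and rungs are spaced 322 mm apart (underside to underside).


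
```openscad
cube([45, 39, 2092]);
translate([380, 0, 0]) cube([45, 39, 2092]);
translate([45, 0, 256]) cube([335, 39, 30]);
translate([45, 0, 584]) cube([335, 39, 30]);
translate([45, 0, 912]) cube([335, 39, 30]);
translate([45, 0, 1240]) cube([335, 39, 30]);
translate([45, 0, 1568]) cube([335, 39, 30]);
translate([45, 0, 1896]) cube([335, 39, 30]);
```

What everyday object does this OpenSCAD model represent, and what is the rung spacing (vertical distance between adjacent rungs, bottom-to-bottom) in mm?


A ladder. The rung spacing is 328 mm.

Two tall 45×39 posts with 6 short bars between them — a ladder. Adjacent rungs sit at z = 256 and z = 584, so the spacing is 584 − 256 = 328 mm.


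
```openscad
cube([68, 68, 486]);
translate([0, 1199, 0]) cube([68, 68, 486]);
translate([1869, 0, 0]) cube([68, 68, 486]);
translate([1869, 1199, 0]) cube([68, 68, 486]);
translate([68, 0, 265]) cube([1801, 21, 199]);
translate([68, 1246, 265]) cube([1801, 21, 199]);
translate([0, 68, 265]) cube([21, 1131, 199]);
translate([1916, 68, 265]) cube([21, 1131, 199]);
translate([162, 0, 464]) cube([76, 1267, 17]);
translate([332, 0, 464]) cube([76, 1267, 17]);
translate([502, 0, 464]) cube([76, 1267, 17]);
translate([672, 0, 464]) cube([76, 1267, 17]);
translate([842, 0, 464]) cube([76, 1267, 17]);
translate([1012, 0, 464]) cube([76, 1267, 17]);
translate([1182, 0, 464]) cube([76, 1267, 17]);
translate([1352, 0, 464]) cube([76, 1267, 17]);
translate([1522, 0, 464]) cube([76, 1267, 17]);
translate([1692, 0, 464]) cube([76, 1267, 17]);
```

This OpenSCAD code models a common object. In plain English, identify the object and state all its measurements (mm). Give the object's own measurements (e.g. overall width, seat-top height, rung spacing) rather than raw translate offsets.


A bed frame 1937 mm long (x) by 1267 mm wide (y). Four 68×68 mm corner posts, 486 mm tall, at the corners of the footprint. Four rails of 21 mm thickness and 199 mm height run between adjacent posts with their undersides at z = 265 mm, their outer faces flush with the outside of the frame (the two x-running rails run between the posts' inner faces; the two y-running rails run between the posts' inner faces). 10 slats, each 76 mm wide (x) and 17 mm thick, lie across the top of the two x-running rails, running the full 1267 mm width of the frame in y; along x they sit between the end posts with a 94 mm gap after the −x posts and between neighbouring slats, leaving 101 mm before the +x posts.


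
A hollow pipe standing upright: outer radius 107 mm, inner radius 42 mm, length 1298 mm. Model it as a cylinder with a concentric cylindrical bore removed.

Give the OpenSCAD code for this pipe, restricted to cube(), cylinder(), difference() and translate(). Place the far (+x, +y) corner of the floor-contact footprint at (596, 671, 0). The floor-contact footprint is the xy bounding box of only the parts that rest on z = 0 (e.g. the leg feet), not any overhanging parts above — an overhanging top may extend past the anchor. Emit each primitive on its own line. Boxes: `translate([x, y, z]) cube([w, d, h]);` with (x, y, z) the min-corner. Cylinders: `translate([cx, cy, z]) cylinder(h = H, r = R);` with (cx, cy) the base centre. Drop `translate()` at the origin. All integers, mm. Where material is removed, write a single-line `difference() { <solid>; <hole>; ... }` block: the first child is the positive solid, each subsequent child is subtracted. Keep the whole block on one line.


difference() { translate([489, 564, 0]) cylinder(h = 1298, r = 107); translate([489, 564, 0]) cylinder(h = 1298, r = 42); }


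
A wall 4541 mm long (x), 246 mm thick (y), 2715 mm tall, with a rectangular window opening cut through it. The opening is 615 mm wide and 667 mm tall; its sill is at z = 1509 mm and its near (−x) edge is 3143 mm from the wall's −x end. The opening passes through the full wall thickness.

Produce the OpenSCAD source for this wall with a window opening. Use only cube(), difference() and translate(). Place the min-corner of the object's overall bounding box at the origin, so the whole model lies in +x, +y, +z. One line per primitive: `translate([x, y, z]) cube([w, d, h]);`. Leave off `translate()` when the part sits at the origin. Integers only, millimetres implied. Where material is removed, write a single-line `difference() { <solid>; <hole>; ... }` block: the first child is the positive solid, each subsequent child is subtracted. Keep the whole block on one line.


difference() { cube([4541, 246, 2715]); translate([3143, 0, 1509]) cube([615, 246, 667]); }


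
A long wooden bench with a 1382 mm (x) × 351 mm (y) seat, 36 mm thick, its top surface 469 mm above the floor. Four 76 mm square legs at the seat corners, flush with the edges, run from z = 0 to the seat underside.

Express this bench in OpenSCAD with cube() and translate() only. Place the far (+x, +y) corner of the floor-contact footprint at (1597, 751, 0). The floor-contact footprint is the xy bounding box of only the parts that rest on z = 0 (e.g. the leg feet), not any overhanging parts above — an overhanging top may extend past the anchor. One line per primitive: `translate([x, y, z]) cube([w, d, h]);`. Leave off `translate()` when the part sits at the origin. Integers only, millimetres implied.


// leg_h = 469 − 36 = 433
translate([215, 400, 433]) cube([1382, 351, 36]);
translate([215, 400, 0]) cube([76, 76, 433]);
translate([215, 675, 0]) cube([76, 76, 433]);
translate([1521, 400, 0]) cube([76, 76, 433]);
translate([1521, 675, 0]) cube([76, 76, 433]);


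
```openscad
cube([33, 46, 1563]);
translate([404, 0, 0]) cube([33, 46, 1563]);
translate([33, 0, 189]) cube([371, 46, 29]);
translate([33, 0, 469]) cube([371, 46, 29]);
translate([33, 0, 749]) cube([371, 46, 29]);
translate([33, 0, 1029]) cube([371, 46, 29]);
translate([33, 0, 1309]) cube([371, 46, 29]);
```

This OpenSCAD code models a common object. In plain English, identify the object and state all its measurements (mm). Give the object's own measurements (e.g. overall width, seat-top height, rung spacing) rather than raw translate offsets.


A straight ladder. Two 33×46 mm vertical rails, 1563 mm tall, stand 437 mm apart (outside-to-outside) with their front faces coplanar on the −y side. 5 rungs, each 46 mm deep and 29 mm tall, span between the inner faces of the rails, front faces flush with the rails. The lowest rung's underside is at z = 189 mm and rungs are spaced 280 mm apart (underside to underside).


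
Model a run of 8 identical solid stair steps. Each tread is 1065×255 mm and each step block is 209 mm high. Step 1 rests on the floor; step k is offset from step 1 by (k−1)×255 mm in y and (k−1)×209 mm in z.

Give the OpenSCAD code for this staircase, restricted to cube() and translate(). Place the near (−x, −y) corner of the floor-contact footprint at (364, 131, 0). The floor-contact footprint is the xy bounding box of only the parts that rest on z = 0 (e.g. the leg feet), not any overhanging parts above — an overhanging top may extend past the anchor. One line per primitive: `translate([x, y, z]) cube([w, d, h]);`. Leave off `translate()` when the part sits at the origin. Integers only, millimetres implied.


translate([364, 131, 0]) cube([1065, 255, 209]);
translate([364, 386, 209]) cube([1065, 255, 209]);
translate([364, 641, 418]) cube([1065, 255, 209]);
translate([364, 896, 627]) cube([1065, 255, 209]);
translate([364, 1151, 836]) cube([1065, 255, 209]);
translate([364, 1406, 1045]) cube([1065, 255, 209]);
translate([364, 1661, 1254]) cube([1065, 255, 209]);
translate([364, 1916, 1463]) cube([1065, 255, 209]);


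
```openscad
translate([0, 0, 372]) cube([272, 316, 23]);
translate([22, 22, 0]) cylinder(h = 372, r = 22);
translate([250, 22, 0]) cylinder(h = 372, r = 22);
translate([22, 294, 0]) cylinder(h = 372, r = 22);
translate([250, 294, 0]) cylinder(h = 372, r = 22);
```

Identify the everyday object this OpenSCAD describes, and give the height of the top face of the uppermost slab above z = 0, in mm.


A stool. The seat height is 395 mm.

A 272×316×23 slab at z = 372 on four corner cylinders — a stool. The seat top is 372 + 23 = 395 mm.


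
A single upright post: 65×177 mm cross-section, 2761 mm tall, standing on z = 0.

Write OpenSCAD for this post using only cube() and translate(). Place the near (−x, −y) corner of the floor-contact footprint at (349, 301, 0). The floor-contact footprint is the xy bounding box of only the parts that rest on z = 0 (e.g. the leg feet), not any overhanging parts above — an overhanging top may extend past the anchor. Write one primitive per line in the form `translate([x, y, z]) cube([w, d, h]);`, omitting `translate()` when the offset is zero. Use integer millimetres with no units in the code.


translate([349, 301, 0]) cube([65, 177, 2761]);


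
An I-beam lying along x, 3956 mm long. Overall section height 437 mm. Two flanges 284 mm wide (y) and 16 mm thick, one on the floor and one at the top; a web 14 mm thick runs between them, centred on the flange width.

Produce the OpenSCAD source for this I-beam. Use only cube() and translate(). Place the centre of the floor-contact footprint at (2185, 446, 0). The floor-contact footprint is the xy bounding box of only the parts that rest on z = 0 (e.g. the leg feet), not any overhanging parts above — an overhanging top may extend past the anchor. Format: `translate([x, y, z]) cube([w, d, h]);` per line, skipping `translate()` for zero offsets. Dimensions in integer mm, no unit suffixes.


translate([207, 304, 0]) cube([3956, 284, 16]);
translate([207, 439, 16]) cube([3956, 14, 405]);
translate([207, 304, 421]) cube([3956, 284, 16]);


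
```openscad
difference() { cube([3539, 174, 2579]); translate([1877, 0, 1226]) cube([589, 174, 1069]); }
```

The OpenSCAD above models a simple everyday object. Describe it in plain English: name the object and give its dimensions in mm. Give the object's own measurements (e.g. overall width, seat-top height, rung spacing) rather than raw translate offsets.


A wall 3539 mm long (x), 174 mm thick (y), 2579 mm tall, with a rectangular window opening cut through it. The opening is 589 mm wide and 1069 mm tall; its sill is at z = 1226 mm and its near (−x) edge is 1877 mm from the wall's −x end. The opening passes through the full wall thickness.


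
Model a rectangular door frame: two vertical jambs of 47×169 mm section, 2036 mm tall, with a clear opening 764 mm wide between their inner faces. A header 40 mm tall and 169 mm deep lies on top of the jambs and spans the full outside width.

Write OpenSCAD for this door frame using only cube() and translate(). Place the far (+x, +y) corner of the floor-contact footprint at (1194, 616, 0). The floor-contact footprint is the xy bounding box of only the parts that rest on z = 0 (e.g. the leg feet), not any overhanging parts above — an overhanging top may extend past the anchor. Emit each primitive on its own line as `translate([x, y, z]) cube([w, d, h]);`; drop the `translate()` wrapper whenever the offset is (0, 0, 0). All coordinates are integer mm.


translate([336, 447, 0]) cube([47, 169, 2036]);
translate([1147, 447, 0]) cube([47, 169, 2036]);
translate([336, 447, 2036]) cube([858, 169, 40]);


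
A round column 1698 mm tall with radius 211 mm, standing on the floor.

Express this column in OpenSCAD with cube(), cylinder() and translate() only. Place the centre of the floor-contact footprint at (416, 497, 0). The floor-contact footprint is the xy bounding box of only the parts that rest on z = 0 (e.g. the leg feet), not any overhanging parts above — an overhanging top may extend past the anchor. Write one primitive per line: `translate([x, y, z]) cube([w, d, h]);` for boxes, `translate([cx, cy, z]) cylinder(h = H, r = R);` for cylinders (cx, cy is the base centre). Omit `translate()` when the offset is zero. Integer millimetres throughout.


translate([416, 497, 0]) cylinder(h = 1698, r = 211);


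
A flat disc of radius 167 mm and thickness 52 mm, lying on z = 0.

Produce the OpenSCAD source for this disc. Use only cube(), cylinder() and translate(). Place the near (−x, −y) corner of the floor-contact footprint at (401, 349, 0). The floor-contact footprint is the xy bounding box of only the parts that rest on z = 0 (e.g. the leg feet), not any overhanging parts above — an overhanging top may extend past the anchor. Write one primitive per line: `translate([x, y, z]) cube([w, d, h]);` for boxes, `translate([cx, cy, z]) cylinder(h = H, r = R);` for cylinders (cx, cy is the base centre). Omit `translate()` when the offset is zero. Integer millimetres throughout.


translate([568, 516, 0]) cylinder(h = 52, r = 167);


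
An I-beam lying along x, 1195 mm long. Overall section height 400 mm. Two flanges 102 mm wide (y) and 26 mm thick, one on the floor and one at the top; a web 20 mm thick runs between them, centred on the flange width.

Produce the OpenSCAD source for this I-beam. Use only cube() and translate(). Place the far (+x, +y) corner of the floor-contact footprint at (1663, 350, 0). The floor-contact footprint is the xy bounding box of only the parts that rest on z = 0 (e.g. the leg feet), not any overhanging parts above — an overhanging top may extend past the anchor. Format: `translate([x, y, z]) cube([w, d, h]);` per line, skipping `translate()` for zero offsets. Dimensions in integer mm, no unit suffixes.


translate([468, 248, 0]) cube([1195, 102, 26]);
translate([468, 289, 26]) cube([1195, 20, 348]);
translate([468, 248, 374]) cube([1195, 102, 26]);


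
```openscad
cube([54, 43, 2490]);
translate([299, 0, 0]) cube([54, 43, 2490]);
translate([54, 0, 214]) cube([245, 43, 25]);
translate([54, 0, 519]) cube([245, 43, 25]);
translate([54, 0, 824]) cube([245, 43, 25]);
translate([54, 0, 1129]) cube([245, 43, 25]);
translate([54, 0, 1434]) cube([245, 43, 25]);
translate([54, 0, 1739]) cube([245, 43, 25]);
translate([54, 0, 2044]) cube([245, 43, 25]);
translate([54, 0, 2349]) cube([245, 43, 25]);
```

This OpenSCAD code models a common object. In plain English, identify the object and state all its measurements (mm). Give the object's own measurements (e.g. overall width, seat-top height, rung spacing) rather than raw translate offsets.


A straight ladder. Two 54×43 mm vertical rails, 2490 mm tall, stand 353 mm apart (outside-to-outside) with their front faces coplanar on the −y side. 8 rungs, each 43 mm deep and 25 mm tall, span between the inner faces of the rails, front faces flush with the rails. The lowest rung's underside is at z = 214 mm and rungs are spaced 305 mm apart (underside to underside).


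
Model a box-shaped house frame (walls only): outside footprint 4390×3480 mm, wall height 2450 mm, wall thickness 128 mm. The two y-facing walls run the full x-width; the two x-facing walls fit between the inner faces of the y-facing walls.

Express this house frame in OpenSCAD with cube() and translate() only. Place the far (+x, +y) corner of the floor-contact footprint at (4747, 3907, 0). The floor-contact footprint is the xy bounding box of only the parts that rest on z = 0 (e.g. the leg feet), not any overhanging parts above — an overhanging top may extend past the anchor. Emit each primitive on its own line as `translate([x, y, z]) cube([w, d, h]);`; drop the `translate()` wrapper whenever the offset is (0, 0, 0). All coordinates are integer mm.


translate([357, 427, 0]) cube([4390, 128, 2450]);
translate([357, 3779, 0]) cube([4390, 128, 2450]);
translate([357, 555, 0]) cube([128, 3224, 2450]);
translate([4619, 555, 0]) cube([128, 3224, 2450]);


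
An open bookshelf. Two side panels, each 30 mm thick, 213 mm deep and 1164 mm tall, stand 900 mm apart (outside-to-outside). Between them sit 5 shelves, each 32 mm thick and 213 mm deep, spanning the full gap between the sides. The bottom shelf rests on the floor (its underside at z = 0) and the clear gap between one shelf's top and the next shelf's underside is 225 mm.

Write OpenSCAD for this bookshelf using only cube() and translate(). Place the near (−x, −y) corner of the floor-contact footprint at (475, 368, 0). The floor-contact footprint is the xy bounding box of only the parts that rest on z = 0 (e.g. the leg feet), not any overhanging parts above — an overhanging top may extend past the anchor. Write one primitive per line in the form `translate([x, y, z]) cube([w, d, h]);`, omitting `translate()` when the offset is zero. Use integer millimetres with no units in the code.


translate([475, 368, 0]) cube([30, 213, 1164]);
translate([1345, 368, 0]) cube([30, 213, 1164]);
translate([505, 368, 0]) cube([840, 213, 32]);
translate([505, 368, 257]) cube([840, 213, 32]);
translate([505, 368, 514]) cube([840, 213, 32]);
translate([505, 368, 771]) cube([840, 213, 32]);
translate([505, 368, 1028]) cube([840, 213, 32]);


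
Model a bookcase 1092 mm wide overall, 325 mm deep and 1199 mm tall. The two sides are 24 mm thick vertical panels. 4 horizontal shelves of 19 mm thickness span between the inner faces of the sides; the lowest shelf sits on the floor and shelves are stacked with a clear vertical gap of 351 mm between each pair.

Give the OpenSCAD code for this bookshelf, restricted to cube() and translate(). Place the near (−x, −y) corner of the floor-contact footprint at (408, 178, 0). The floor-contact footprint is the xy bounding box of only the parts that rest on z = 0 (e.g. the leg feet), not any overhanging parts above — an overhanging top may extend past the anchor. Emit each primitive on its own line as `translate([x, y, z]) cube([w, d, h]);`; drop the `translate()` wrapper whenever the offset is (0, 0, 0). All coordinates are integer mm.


translate([408, 178, 0]) cube([24, 325, 1199]);
translate([1476, 178, 0]) cube([24, 325, 1199]);
translate([432, 178, 0]) cube([1044, 325, 19]);
translate([432, 178, 370]) cube([1044, 325, 19]);
translate([432, 178, 740]) cube([1044, 325, 19]);
translate([432, 178, 1110]) cube([1044, 325, 19]);


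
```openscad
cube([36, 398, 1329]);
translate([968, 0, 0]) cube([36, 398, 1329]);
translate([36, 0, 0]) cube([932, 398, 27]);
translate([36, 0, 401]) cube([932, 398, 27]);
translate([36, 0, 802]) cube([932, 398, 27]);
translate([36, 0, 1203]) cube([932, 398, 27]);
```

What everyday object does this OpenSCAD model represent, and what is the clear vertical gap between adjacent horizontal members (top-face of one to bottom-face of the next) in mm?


A bookshelf. The clear shelf gap is 374 mm.

Two tall side panels with 4 horizontal boards between them — a bookshelf. The first two shelf undersides are at z = 0 and z = 401; with shelf thickness 27, the clear gap is 401 − 0 − 27 = 374 mm.


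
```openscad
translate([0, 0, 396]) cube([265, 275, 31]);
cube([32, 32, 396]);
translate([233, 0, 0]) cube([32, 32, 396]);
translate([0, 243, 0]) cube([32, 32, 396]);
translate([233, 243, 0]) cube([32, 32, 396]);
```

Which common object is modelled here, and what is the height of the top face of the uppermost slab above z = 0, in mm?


A stool. The seat height is 427 mm.

A 265×275×31 slab at z = 396 on four corner posts — a stool. The seat top is 396 + 31 = 427 mm.


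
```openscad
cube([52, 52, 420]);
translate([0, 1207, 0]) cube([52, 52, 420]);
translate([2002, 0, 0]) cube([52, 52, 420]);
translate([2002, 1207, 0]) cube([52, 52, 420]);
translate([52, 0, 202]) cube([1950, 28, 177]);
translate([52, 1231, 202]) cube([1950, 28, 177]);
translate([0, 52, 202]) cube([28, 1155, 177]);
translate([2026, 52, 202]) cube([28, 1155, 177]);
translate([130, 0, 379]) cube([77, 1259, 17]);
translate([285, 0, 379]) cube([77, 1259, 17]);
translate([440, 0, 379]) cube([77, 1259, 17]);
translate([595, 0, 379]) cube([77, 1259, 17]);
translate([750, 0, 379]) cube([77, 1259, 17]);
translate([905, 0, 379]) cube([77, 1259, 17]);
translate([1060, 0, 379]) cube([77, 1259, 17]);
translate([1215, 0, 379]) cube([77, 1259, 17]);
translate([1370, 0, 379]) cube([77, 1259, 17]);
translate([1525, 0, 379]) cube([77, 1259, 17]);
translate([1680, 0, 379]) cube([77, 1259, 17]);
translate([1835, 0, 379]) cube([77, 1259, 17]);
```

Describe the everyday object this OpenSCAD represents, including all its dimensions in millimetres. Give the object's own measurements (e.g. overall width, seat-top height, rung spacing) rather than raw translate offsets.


A bed frame 2054 mm long (x) by 1259 mm wide (y). Four 52×52 mm corner posts, 420 mm tall, at the corners of the footprint. Four rails of 28 mm thickness and 177 mm height run between adjacent posts with their undersides at z = 202 mm, their outer faces flush with the outside of the frame (the two x-running rails run between the posts' inner faces; the two y-running rails run between the posts' inner faces). 12 slats, each 77 mm wide (x) and 17 mm thick, lie across the top of the two x-running rails, running the full 1259 mm width of the frame in y; along x they sit between the end posts with a 78 mm gap after the −x posts and between neighbouring slats, leaving 90 mm before the +x posts.


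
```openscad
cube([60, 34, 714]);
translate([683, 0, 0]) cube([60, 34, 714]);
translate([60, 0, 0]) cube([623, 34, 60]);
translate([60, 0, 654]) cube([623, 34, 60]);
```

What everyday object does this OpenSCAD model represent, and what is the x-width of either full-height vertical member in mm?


A picture frame. The border width is 60 mm.

Four thin pieces enclosing a rectangular opening — a picture frame. The two full-height stiles are 714 mm tall; the top rail sits at z = 654 and is 60 mm tall, so the border above the opening is 714 − 654 = 60 mm, matching the stile x-width.


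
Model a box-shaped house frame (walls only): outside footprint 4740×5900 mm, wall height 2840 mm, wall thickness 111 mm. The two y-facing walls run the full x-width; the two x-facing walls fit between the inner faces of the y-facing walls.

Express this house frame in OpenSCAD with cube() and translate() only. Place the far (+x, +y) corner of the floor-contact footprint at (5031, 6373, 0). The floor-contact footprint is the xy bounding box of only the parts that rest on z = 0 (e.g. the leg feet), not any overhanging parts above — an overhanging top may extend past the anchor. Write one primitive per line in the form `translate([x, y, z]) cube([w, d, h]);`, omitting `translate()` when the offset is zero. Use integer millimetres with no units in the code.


translate([291, 473, 0]) cube([4740, 111, 2840]);
translate([291, 6262, 0]) cube([4740, 111, 2840]);
translate([291, 584, 0]) cube([111, 5678, 2840]);
translate([4920, 584, 0]) cube([111, 5678, 2840]);


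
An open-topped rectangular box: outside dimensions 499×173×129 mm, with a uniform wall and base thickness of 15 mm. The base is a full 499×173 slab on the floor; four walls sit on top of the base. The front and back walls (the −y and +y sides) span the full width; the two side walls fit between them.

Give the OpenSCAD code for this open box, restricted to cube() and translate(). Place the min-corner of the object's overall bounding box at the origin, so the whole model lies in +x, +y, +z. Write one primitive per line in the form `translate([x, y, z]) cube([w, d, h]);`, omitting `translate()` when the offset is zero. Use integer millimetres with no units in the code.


cube([499, 173, 15]);
translate([0, 0, 15]) cube([499, 15, 114]);
translate([0, 158, 15]) cube([499, 15, 114]);
translate([0, 15, 15]) cube([15, 143, 114]);
translate([484, 15, 15]) cube([15, 143, 114]);


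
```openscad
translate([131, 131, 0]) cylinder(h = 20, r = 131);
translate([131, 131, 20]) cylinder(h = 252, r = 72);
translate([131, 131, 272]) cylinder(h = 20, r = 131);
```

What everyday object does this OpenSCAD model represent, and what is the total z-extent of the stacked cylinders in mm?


A spool. The overall height is 292 mm.

Three coaxial cylinders, large–small–large — a spool. Two 20 mm flanges and a 252 mm core give 20 + 252 + 20 = 292 mm.
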